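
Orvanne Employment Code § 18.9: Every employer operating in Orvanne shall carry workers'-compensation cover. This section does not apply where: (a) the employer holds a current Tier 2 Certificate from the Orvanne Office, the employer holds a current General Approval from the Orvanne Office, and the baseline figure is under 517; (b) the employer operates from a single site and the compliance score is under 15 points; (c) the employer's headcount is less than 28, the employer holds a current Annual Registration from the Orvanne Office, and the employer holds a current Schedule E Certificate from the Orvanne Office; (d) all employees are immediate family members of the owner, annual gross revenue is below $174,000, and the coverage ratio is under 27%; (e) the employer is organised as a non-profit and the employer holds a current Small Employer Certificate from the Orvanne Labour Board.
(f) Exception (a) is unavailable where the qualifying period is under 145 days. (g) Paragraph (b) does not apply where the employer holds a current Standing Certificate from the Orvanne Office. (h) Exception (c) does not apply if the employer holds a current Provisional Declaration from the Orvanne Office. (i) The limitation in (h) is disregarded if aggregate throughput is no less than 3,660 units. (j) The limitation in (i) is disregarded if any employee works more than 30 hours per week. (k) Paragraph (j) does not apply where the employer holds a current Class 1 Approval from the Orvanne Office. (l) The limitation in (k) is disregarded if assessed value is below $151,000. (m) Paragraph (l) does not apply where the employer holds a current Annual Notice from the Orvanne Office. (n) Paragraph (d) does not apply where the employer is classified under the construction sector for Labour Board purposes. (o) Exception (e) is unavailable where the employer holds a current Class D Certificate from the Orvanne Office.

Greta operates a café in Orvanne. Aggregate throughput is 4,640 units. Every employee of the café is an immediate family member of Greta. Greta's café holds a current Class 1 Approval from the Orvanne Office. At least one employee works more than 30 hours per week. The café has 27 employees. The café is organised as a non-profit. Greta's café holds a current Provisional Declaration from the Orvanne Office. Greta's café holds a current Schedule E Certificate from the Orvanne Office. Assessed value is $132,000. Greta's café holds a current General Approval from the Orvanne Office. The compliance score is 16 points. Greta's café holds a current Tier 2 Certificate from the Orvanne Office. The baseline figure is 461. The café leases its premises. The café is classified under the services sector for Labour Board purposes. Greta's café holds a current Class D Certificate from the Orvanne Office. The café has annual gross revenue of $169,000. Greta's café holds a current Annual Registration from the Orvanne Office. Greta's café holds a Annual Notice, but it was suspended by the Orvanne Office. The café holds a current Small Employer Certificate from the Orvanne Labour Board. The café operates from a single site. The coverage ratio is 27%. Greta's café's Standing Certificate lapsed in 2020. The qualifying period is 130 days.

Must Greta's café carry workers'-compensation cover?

Exception (a)'s conditions are all satisfied: a current Tier 2 Certificate is held; a current General Approval is held; the baseline figure is 461, under the 517 limit. But applying paragraph (f): (f) applies — the qualifying period is 130 days, under the 145 days limit. So (a) is unavailable.
Exception (b) requires that the compliance score is under 15 points; but the compliance score is 16 points, not under 15 points, so (b) is unavailable.
Exception (c)'s conditions are all satisfied: the employer's headcount is 27, less than the 28 limit; a current Annual Registration is held; a current Schedule E Certificate is held. However, paragraphs (h)–(m) must be considered: (h) operates against (c): a current Provisional Declaration is held. (i) would limit (h) — aggregate throughput is 4,640 units, meeting the 3,660 units threshold — but (j) sets (i) aside: (j) is engaged — at least one employee exceeds 30 hours/week. (k) is engaged (a current Class 1 Approval is held), but is displaced by (l): (l) operates — assessed value is $132,000, below the $151,000 limit. (m) is inapplicable (no current Annual Notice is held), so (l) stands. (c) is therefore removed.
Exception (d) does not apply: the coverage ratio is 27%, not under 27%.
Exception (e): the employer is a non-profit; a current Small Employer Certificate is held — every condition holds. But applying paragraph (o): (o) is triggered — a current Class D Certificate is held. (e) is therefore removed.
No exception is made out. Greta's café falls within the general rule.

Yes — Greta's café must carry workers'-compensation cover.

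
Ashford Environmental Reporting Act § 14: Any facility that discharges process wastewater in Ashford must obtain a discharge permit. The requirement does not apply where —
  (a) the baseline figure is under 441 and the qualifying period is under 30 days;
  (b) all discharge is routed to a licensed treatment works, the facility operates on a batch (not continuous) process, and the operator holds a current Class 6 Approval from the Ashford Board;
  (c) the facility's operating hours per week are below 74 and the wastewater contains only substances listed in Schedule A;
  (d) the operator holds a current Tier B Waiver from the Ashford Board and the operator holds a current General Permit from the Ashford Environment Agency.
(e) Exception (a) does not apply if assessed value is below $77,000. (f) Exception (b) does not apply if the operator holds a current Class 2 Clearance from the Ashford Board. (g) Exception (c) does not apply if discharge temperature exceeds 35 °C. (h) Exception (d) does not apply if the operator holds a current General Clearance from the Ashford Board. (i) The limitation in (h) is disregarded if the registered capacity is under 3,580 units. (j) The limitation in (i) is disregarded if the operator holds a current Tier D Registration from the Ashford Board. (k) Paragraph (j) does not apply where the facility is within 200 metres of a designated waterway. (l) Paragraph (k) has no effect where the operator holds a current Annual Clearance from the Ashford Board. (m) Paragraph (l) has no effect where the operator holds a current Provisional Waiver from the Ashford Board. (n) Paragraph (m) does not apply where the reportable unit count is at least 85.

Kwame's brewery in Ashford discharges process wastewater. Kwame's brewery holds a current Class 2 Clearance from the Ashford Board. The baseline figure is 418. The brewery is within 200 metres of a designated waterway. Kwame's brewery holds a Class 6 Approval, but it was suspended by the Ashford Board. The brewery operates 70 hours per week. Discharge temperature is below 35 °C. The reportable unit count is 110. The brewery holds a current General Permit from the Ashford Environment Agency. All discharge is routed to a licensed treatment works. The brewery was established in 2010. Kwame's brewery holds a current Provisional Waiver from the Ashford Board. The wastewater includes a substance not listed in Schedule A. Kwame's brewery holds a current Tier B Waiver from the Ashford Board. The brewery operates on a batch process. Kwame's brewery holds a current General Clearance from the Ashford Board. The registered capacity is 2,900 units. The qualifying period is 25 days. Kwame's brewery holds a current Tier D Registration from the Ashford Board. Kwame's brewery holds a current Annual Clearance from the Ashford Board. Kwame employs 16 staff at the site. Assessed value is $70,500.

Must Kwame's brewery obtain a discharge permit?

Yes — Kwame's brewery must obtain a discharge permit.

Exception (a): the baseline figure is 418, under the 441 limit; the qualifying period is 25 days, under the 30 days limit — every condition holds. But applying paragraph (e): (e) operates against (a): assessed value is $70,500, below the $77,000 limit. (a) is therefore removed.
Exception (b) does not apply: no current Class 6 Approval is held.
Exception (c) does not apply: the wastewater includes a non-Schedule-A substance.
Exception (d)'s conditions are all satisfied: a current Tier B Waiver is held; a current General Permit is held. But applying paragraphs (h)–(n): (h) operates against (d): a current General Clearance is held. (i) would limit (h) — the registered capacity is 2,900 units, under the 3,580 units limit — but (j) sets (i) aside: (j) is engaged — a current Tier D Registration is held. (k) would limit (j) — the brewery is within 200 m of a designated waterway — but (l) sets (k) aside: (l) operates against (k): a current Annual Clearance is held. (m) would limit (l) — a current Provisional Waiver is held — but (n) sets (m) aside: (n) operates against (m): the reportable unit count is 110, meeting the 85 threshold. So (d) is unavailable.
No exception applies. The general rule governs.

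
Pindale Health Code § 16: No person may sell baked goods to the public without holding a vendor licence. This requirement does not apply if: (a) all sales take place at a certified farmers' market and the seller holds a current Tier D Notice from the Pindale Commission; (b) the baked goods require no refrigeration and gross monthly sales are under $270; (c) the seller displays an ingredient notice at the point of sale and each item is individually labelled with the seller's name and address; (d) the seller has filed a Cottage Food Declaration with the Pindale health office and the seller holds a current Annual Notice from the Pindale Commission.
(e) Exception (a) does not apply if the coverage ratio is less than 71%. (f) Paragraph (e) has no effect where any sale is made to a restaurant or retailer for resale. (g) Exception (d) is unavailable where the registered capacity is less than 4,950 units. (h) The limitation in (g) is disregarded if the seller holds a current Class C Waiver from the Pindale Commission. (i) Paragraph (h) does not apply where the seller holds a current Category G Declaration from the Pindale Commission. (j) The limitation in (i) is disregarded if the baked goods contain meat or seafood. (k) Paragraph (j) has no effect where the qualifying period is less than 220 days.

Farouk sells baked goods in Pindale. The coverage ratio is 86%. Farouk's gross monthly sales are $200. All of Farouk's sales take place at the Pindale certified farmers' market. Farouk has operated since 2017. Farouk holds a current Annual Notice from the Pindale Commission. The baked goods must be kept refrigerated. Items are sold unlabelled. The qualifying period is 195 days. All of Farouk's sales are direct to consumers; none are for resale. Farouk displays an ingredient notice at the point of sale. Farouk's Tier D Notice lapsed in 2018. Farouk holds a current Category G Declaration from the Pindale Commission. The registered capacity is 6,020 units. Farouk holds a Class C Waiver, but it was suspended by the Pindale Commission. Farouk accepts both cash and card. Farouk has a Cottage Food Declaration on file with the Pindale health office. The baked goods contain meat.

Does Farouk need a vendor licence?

No — exception (d) applies; Farouk is not required to hold a vendor licence.

Exception (a) fails — no current Tier D Notice is held.
Exception (b) does not apply: the baked goods require refrigeration.
Exception (c) does not apply: items are sold unlabelled.
Exception (d) is satisfied on its face — a Cottage Food Declaration is on file; a current Annual Notice is held. Considering the limiting provisions: (g), which would limit (d), is inapplicable: the registered capacity is 6,020 units, not less than 4,950 units. So (d) applies.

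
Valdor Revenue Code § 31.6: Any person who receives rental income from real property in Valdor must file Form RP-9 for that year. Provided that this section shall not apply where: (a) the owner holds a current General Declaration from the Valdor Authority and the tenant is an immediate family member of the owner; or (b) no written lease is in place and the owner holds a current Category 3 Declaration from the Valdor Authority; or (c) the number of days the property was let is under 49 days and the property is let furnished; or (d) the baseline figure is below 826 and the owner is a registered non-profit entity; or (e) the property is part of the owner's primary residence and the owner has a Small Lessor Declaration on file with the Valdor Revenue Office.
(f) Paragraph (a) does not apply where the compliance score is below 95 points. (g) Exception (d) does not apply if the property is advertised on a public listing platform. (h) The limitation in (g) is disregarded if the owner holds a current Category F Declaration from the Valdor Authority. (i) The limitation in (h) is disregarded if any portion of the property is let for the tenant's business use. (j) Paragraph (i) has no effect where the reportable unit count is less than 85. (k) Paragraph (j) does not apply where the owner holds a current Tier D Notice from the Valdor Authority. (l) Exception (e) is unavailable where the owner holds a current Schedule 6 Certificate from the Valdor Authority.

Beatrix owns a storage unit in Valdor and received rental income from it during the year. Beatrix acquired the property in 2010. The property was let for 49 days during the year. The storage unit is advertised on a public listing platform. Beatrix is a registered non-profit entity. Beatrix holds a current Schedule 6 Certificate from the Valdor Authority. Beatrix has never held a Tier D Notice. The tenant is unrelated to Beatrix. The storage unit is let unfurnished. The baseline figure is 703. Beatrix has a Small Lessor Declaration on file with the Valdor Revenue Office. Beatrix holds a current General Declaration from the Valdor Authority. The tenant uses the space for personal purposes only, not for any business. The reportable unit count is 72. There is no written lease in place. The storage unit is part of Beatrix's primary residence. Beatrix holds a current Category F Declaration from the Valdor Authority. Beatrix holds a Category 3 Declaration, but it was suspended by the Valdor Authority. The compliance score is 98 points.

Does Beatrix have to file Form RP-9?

Exception (a) does not apply: the tenant is unrelated to the owner.
Exception (b) fails — the Category 3 Declaration is not current.
Exception (c) does not apply: the number of days the property was let is 49 days, not under 49 days.
Exception (d)'s conditions are all satisfied: the baseline figure is 703, below the 826 limit; Beatrix is a registered non-profit. Under paragraphs (g)–(k): (g) is triggered (the property is publicly advertised), but is set aside by (h): (h) operates against (g): a current Category F Declaration is held. (i) is not triggered (the space is used for personal purposes only), so (h) stands. Exception (d) stands.
All of (e)'s requirements are met (the storage unit is part of the primary residence; a Small Lessor Declaration is on file). But applying paragraph (l): (l) is triggered — a current Schedule 6 Certificate is held. (e) is therefore removed.

No — exception (d) applies; Beatrix is not required to file Form RP-9.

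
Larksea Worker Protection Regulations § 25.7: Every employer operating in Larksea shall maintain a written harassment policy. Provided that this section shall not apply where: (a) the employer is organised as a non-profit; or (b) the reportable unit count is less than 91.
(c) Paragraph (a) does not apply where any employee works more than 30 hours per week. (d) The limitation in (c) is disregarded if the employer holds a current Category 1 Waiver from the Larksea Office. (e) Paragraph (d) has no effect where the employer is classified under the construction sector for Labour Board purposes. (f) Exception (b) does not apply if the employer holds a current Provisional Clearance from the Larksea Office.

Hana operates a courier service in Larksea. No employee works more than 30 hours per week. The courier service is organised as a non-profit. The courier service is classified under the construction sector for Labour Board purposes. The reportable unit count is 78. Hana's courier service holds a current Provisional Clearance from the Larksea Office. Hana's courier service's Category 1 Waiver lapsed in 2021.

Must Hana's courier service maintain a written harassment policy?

All of (a)'s requirements are met (the employer is a non-profit). As to paragraphs (c)–(e): (c), which would limit (a), does not operate here: no employee exceeds 30 hours/week. So (a) applies.
Exception (b)'s conditions are all satisfied: the reportable unit count is 78, less than the 91 limit. However, paragraph (f) must be considered: (f) is triggered — a current Provisional Clearance is held. (b) is therefore removed.

No — exception (a) applies; Hana's courier service is not required to maintain a written harassment policy.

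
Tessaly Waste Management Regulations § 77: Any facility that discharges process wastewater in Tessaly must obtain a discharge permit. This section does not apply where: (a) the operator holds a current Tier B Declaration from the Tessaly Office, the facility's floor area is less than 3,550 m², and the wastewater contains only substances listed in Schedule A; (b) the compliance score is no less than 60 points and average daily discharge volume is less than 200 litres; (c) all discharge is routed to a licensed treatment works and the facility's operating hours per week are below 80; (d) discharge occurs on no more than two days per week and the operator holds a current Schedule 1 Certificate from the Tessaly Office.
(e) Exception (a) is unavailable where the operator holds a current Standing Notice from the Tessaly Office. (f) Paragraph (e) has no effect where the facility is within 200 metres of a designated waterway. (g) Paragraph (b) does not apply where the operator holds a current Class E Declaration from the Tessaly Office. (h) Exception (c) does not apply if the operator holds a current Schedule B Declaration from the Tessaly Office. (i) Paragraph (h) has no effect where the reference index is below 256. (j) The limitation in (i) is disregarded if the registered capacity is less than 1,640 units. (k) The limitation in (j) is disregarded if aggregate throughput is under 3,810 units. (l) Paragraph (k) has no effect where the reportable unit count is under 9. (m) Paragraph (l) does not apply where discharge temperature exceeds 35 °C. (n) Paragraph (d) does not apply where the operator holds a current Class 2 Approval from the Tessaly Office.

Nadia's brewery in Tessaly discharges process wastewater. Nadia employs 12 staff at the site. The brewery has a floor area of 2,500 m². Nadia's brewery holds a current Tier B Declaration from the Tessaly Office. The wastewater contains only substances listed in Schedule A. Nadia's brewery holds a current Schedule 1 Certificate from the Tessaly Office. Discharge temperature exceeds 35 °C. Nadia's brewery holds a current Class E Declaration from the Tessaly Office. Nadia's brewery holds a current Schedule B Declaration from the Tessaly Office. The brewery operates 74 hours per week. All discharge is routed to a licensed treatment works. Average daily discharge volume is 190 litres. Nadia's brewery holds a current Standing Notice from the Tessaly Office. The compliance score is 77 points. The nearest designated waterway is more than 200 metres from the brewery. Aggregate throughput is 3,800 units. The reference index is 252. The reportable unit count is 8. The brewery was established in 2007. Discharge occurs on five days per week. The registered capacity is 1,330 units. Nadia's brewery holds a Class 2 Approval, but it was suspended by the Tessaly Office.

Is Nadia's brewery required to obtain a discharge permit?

All of (a)'s requirements are met (a current Tier B Declaration is held; the facility's floor area is 2,500 m², less than the 3,550 m² limit; the wastewater is Schedule-A-only). But applying paragraphs (e)–(f): (e) operates against (a): a current Standing Notice is held. (f) is not engaged (the brewery is more than 200 m from any designated waterway), so (e) stands. So (a) is unavailable.
All of (b)'s requirements are met (the compliance score is 77 points, meeting the 60 points threshold; average daily discharge volume is 190 litres, less than the 200 litres limit). Turning to paragraph (g): (g) operates against (b): a current Class E Declaration is held. So (b) is unavailable.
Exception (c)'s conditions are all satisfied: discharge is routed to a licensed treatment works; the facility's operating hours per week are 74, below the 80 limit. As to paragraphs (h)–(m): (h) would limit (c) — a current Schedule B Declaration is held — but (i) sets (h) aside: (i) operates against (h): the reference index is 252, below the 256 limit. (j) would limit (i) — the registered capacity is 1,330 units, less than the 1,640 units limit — but (k) sets (j) aside: (k) operates against (j): aggregate throughput is 3,800 units, under the 3,810 units limit. (l) would limit (k) — the reportable unit count is 8, under the 9 limit — but (m) sets (l) aside: (m) operates against (l): discharge temperature exceeds 35 °C. So (c) applies.
Exception (d) fails — discharge occurs on five days per week.

No — exception (c) applies; Nadia's brewery is not required to obtain a discharge permit.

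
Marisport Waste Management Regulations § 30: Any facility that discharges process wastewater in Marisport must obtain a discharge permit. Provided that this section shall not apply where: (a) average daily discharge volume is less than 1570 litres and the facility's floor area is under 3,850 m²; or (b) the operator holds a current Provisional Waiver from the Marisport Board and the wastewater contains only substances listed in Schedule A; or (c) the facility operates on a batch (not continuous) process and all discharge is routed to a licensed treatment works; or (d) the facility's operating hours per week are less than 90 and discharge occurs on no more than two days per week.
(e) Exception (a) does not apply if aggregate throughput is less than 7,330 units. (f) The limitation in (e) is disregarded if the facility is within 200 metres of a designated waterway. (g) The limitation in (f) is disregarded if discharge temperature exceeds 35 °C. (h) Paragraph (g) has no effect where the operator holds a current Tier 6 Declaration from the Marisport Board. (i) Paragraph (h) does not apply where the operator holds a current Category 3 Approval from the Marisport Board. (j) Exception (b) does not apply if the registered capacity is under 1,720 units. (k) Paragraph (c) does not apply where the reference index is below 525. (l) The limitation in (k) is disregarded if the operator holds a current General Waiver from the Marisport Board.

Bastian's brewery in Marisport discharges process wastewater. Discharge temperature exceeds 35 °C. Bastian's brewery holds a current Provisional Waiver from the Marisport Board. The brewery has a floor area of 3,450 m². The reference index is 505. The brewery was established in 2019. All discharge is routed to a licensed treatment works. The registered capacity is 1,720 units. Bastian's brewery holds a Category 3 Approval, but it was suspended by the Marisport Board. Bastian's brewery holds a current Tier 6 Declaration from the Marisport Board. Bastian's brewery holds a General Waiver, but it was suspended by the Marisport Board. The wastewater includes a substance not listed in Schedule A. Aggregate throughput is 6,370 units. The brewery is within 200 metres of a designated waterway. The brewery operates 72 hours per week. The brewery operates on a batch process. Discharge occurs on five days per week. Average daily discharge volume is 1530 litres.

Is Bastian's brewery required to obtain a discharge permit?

Exception (a) is satisfied on its face — average daily discharge volume is 1530 litres, less than the 1570 litres limit; the facility's floor area is 3,450 m², under the 3,850 m² limit. Considering the limiting provisions: (e) would limit (a) — aggregate throughput is 6,370 units, less than the 7,330 units limit — but (f) sets (e) aside: (f) operates against (e): the brewery is within 200 m of a designated waterway. (g) operates (discharge temperature exceeds 35 °C), but is displaced by (h): (h) is triggered — a current Tier 6 Declaration is held. (i) is not engaged (the Category 3 Approval is not current), so (h) stands. So (a) applies.
Exception (b) does not apply: the wastewater includes a non-Schedule-A substance.
Exception (c)'s conditions are all satisfied: the facility operates on a batch process; discharge is routed to a licensed treatment works. But applying paragraphs (k)–(l): (k) is engaged — the reference index is 505, below the 525 limit. (l), which would lift (k), does not operate here — no current General Waiver is held. (c) is therefore removed.
Exception (d) does not apply: discharge occurs on five days per week.

No — exception (a) applies; Bastian's brewery is not required to obtain a discharge permit.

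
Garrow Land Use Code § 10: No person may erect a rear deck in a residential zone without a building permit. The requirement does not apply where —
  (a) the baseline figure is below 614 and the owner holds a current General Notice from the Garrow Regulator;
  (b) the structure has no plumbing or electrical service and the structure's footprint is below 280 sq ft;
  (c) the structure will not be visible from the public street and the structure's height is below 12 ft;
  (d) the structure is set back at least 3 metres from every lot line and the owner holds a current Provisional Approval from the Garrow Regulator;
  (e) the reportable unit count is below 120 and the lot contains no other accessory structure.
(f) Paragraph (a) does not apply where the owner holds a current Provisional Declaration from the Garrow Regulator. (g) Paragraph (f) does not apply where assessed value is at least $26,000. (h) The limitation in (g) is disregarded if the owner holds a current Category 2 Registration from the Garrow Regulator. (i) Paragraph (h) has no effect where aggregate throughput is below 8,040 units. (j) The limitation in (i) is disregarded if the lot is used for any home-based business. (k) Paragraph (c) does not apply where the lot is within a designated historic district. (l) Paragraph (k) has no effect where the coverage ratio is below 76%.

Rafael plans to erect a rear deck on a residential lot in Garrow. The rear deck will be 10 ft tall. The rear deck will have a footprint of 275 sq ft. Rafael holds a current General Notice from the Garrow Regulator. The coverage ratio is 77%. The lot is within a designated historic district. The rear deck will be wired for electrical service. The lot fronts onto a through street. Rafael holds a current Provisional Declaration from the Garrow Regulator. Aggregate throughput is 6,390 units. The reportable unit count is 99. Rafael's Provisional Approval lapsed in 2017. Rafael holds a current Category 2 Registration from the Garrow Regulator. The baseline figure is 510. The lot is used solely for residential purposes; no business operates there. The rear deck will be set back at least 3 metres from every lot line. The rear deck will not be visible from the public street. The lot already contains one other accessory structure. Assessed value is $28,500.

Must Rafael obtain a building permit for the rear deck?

No — exception (a) applies; Rafael does not need a building permit.

Exception (a): the baseline figure is 510, below the 614 limit; a current General Notice is held — every condition holds. Considering the limiting provisions: (f) would limit (a) — a current Provisional Declaration is held — but (g) sets (f) aside: (g) operates against (f): assessed value is $28,500, meeting the $26,000 threshold. (h) would limit (g) — a current Category 2 Registration is held — but (i) sets (h) aside: (i) is triggered — aggregate throughput is 6,390 units, below the 8,040 units limit. (j) is not triggered (the lot is solely residential), so (i) stands. So (a) applies.
Exception (b) fails — electrical service is planned.
Exception (c)'s conditions are all satisfied: the structure will not be visible from the street; the structure's height is 10 ft, below the 12 ft limit. Turning to paragraphs (k)–(l): (k) operates against (c): the lot is in a historic district. (l) is not triggered (the coverage ratio is 77%, not below 76%), so (k) stands. Exception (c) does not apply.
Exception (d) fails — the Provisional Approval is not current.
Exception (e) fails — the lot already has another accessory structure.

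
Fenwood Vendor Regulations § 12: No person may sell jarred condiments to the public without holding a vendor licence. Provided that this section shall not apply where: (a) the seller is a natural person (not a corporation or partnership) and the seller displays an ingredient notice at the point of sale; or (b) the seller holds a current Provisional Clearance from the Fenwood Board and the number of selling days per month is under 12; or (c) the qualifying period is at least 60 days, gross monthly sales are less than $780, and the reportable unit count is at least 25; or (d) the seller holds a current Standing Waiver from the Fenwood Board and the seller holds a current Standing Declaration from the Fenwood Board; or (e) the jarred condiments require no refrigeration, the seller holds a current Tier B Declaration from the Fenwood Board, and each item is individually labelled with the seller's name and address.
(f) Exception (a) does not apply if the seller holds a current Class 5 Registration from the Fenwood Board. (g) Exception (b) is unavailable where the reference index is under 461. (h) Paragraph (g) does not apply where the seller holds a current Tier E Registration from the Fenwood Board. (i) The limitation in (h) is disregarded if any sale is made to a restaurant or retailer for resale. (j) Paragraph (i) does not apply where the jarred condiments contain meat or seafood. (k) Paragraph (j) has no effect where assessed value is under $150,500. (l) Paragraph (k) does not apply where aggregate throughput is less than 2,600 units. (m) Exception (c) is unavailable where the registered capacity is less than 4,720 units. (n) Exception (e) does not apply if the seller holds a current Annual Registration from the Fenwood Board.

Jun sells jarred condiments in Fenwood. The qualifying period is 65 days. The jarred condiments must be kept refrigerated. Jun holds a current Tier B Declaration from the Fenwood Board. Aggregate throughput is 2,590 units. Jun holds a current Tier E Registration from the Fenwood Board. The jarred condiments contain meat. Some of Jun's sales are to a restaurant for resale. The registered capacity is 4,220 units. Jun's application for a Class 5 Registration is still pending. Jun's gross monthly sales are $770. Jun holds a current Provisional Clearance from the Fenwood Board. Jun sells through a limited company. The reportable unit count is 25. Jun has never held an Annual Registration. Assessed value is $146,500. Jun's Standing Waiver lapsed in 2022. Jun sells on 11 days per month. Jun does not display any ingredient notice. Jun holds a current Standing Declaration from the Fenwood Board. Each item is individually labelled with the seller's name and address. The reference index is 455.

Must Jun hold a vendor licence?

No — exception (b) applies; Jun is not required to hold a vendor licence.

Exception (a) does not apply: the seller operates through a limited company.
Exception (b)'s conditions are all satisfied: a current Provisional Clearance is held; the number of selling days per month is 11, under the 12 limit. Considering the limiting provisions: (g) would limit (b) — the reference index is 455, under the 461 limit — but (h) sets (g) aside: (h) operates against (g): a current Tier E Registration is held. (i) applies (some sales are to a restaurant for resale), but is set aside by (j): (j) operates against (i): the jarred condiments contain meat. (k) would limit (j) — assessed value is $146,500, under the $150,500 limit — but (l) sets (k) aside: (l) operates against (k): aggregate throughput is 2,590 units, less than the 2,600 units limit. So (b) applies.
Exception (c) is satisfied on its face — the qualifying period is 65 days, meeting the 60 days threshold; gross monthly sales are $770, less than the $780 limit; the reportable unit count is 25, meeting the 25 threshold. But: (m) operates against (c): the registered capacity is 4,220 units, less than the 4,720 units limit. Exception (c) does not apply.
Exception (d) does not apply: the Standing Waiver is not current.
Exception (e) requires that the jarred condiments require no refrigeration; but the jarred condiments require refrigeration, so (e) is unavailable.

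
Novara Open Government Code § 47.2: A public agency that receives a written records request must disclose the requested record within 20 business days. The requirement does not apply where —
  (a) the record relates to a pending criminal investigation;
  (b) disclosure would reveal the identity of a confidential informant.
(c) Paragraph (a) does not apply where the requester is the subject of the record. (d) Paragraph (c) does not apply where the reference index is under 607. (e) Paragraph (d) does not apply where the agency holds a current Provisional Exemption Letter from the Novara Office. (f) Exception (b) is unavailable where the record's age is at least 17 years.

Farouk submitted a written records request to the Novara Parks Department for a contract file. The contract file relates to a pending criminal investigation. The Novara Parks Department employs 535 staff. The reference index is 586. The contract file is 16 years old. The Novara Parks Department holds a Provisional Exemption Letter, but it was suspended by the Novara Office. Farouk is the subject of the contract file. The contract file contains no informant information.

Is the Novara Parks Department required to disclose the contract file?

No — exception (a) applies; the Novara Parks Department is not required to disclose the contract file.

All of (a)'s requirements are met (the contract file relates to a pending investigation). Under paragraphs (c)–(e): (c) would limit (a) — Farouk is the subject of the contract file — but (d) sets (c) aside: (d) is engaged — the reference index is 586, under the 607 limit. (e) is not triggered (no current Provisional Exemption Letter is held), so (d) stands. Exception (a) stands.
Exception (b) requires that disclosure would reveal the identity of a confidential informant; but the contract file contains no informant information, so (b) is unavailable.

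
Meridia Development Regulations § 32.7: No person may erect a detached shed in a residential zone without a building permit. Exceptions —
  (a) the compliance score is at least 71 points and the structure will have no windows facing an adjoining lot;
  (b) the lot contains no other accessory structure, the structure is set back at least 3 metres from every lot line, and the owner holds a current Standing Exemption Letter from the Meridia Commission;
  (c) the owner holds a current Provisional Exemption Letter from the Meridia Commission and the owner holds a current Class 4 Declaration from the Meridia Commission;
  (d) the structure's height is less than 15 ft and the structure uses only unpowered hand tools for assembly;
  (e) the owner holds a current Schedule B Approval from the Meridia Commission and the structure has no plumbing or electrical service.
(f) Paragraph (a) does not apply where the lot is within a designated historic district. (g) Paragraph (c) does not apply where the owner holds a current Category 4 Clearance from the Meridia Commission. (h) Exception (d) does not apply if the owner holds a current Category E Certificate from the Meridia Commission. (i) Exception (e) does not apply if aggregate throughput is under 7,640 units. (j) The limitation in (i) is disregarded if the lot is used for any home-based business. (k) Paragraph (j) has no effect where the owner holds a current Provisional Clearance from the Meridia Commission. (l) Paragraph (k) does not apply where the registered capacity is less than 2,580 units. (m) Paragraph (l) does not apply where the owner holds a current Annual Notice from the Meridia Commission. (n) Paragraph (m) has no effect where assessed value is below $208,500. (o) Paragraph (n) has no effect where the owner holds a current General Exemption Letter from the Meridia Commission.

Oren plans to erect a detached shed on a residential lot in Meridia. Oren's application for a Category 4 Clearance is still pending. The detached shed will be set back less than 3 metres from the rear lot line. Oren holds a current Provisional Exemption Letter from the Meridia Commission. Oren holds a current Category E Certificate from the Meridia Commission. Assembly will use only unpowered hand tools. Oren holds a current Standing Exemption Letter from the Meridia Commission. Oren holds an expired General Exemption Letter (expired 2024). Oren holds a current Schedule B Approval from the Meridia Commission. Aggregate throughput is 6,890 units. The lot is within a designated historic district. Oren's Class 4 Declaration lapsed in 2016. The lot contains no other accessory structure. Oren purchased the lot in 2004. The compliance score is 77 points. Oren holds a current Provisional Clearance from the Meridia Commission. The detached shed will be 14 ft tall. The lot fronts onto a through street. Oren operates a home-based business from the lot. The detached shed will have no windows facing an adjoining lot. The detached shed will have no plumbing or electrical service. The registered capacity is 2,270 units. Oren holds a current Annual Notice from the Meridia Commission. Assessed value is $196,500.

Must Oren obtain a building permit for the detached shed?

No — exception (e) applies; Oren does not need a building permit.

Exception (a) is satisfied on its face — the compliance score is 77 points, meeting the 71 points threshold; no windows face an adjoining lot. But: (f) is engaged — the lot is in a historic district. Exception (a) does not apply.
Exception (b) requires that the structure is set back at least 3 metres from every lot line; but the rear setback is under 3 m, so (b) is unavailable.
Exception (c) fails — there is no Class 4 Declaration in force.
Exception (d)'s conditions are all satisfied: the structure's height is 14 ft, less than the 15 ft limit; assembly uses only hand tools. But applying paragraph (h): (h) operates — a current Category E Certificate is held. Exception (d) does not apply.
Exception (e) is satisfied on its face — a current Schedule B Approval is held; there is no plumbing or electrical service. Considering the limiting provisions: (i) is engaged (aggregate throughput is 6,890 units, under the 7,640 units limit), but is set aside by (j): (j) is triggered — a home-based business operates on the lot. (k) would limit (j) — a current Provisional Clearance is held — but (l) sets (k) aside: (l) operates against (k): the registered capacity is 2,270 units, less than the 2,580 units limit. (m) is engaged (a current Annual Notice is held), but yields to (n): (n) applies — assessed value is $196,500, below the $208,500 limit. (o), which would lift (n), is not triggered — the General Exemption Letter is not current. So (e) applies.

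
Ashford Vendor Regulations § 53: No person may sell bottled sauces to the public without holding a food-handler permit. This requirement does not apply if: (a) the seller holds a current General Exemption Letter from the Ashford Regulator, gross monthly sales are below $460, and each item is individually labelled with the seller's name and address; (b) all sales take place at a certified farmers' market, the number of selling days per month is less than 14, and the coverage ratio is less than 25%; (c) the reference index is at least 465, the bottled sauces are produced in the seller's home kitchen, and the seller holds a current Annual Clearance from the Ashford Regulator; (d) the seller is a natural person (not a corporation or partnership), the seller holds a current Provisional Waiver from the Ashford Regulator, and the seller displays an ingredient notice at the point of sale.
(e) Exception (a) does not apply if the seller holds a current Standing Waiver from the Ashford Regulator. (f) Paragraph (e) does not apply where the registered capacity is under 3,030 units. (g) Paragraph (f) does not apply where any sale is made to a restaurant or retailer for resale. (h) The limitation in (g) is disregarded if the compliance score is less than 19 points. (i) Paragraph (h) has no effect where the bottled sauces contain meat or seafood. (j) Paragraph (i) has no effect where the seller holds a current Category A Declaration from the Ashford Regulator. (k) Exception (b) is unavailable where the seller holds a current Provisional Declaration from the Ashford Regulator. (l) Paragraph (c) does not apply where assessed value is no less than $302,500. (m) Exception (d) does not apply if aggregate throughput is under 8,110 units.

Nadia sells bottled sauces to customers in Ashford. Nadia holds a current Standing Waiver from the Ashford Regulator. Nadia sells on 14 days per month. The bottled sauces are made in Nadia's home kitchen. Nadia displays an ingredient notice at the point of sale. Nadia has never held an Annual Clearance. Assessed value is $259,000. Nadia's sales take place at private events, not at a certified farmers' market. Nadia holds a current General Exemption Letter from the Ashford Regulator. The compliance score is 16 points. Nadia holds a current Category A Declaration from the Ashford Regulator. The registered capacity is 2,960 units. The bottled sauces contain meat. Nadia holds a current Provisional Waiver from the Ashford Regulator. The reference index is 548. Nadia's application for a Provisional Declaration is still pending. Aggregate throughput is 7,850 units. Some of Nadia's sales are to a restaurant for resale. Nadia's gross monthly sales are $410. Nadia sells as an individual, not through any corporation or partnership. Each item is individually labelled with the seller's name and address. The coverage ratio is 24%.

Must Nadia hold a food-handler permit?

Exception (a)'s conditions are all satisfied: a current General Exemption Letter is held; gross monthly sales are $410, below the $460 limit; items are individually labelled. As to paragraphs (e)–(j): (e) would limit (a) — a current Standing Waiver is held — but (f) sets (e) aside: (f) operates against (e): the registered capacity is 2,960 units, under the 3,030 units limit. (g) would limit (f) — some sales are to a restaurant for resale — but (h) sets (g) aside: (h) is triggered — the compliance score is 16 points, less than the 19 points limit. (i) applies (the bottled sauces contain meat), but is displaced by (j): (j) is engaged — a current Category A Declaration is held. (a) remains available.
Exception (b) requires that all sales take place at a certified farmers' market; but sales are at private events, not a certified farmers' market, so (b) is unavailable.
Exception (c) fails — the Annual Clearance is not current.
Exception (d) is satisfied on its face — the seller is a natural person; a current Provisional Waiver is held; an ingredient notice is displayed. But applying paragraph (m): (m) applies — aggregate throughput is 7,850 units, under the 8,110 units limit. Exception (d) does not apply.

No — exception (a) applies; Nadia is not required to hold a food-handler permit.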